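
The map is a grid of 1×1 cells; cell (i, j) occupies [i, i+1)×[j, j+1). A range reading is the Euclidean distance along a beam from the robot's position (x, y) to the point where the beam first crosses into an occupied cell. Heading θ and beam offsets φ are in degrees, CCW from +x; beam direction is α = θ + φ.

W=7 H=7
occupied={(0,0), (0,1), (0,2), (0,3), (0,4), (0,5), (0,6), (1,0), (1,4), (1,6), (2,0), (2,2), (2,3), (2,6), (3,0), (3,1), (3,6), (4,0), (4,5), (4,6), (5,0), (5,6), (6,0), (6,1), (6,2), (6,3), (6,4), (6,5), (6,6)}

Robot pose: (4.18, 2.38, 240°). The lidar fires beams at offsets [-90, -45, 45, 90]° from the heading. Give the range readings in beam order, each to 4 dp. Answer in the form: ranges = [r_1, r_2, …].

ranges = [1.3625, 1.2216, 1.4287, 2.1016]

beam 1: φ=-90°, α=150°
  d=(-0.8660,0.5000)  start (4,2)  tX=0.2078 tY=1.2400  stride 1/|dx|=1.1547 1/|dy|=2.0000
    cross x-line → (3,2), t=0.2078
    cross y-line → (3,3), t=1.2400
    cross x-line → (2,3), t=1.3625 (wall)
  → r_1 = 1.3625
beam 2: φ=-45°, α=195°
  d=(-0.9659,-0.2588)  start (4,2)  tX=0.1863 tY=1.4682  stride 1/|dx|=1.0353 1/|dy|=3.8637
    cross x-line → (3,2), t=0.1863
    cross x-line → (2,2), t=1.2216 (wall)
  → r_2 = 1.2216
beam 3: φ=45°, α=285°
  d=(0.2588,-0.9659)  start (4,2)  tX=3.1682 tY=0.3934  stride 1/|dx|=3.8637 1/|dy|=1.0353
    cross y-line → (4,1), t=0.3934
    cross y-line → (4,0), t=1.4287 (wall)
  → r_3 = 1.4287
beam 4: φ=90°, α=330°
  d=(0.8660,-0.5000)  start (4,2)  tX=0.9469 tY=0.7600  stride 1/|dx|=1.1547 1/|dy|=2.0000
    cross y-line → (4,1), t=0.7600
    cross x-line → (5,1), t=0.9469
    cross x-line → (6,1), t=2.1016 (wall)
  → r_4 = 2.1016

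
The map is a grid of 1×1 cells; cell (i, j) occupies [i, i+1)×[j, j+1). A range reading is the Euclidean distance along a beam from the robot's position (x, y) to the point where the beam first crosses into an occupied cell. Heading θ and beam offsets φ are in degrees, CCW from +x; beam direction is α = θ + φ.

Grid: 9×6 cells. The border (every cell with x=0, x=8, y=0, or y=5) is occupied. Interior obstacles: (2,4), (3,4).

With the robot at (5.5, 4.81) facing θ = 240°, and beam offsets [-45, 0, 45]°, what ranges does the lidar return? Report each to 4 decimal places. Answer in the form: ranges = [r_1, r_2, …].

ranges = [1.5529, 4.3994, 3.9444]

beam 1: φ=-45°, α=195°
  dir = (cos 195°, sin 195°) = (-0.9659, -0.2588); from cell (5,4)
  next x-line at t=0.5176, next y-line at t=3.1296; Δt_x=1.0353, Δt_y=3.8637
    x: enter (4,4) at t=0.5176
    x: enter (3,4) at t=1.5529 ← occupied
  → r_1 = 1.5529
beam 2: φ=0°, α=240°
  dir = (cos 240°, sin 240°) = (-0.5000, -0.8660); from cell (5,4)
  next x-line at t=1.0000, next y-line at t=0.9353; Δt_x=2.0000, Δt_y=1.1547
    y: enter (5,3) at t=0.9353
    x: enter (4,3) at t=1.0000
    y: enter (4,2) at t=2.0900
    x: enter (3,2) at t=3.0000
    y: enter (3,1) at t=3.2447
    y: enter (3,0) at t=4.3994 ← occupied
  → r_2 = 4.3994
beam 3: φ=45°, α=285°
  dir = (cos 285°, sin 285°) = (0.2588, -0.9659); from cell (5,4)
  next x-line at t=1.9319, next y-line at t=0.8386; Δt_x=3.8637, Δt_y=1.0353
    y: enter (5,3) at t=0.8386
    y: enter (5,2) at t=1.8738
    x: enter (6,2) at t=1.9319
    y: enter (6,1) at t=2.9091
    y: enter (6,0) at t=3.9444 ← occupied
  → r_3 = 3.9444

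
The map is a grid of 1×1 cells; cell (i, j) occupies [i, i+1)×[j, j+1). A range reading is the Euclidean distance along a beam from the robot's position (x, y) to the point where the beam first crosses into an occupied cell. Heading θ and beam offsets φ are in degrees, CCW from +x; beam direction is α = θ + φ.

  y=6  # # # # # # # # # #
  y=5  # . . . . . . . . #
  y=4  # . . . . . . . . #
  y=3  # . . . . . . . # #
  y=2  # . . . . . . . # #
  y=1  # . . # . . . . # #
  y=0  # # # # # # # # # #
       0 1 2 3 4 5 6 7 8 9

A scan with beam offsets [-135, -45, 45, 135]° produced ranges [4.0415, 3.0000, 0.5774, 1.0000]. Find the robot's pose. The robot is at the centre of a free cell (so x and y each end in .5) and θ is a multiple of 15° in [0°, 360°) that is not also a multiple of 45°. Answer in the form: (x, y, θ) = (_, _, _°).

(x, y, θ) = (5.5, 5.5, 15°)

Enumerate (i+0.5, j+0.5, θ) over the 36 free cells and 16 admissible headings. For each, cast all 4 beams and compare to the given ranges.
  (4.5, 3.5, 105°): beam 2 = 2.8868 ≠ 3.0000 ✗
  (5.5, 5.5, 300°): beam 1 = 1.9319 ≠ 4.0415 ✗
  (2.5, 5.5, 165°): beam 1 = 1.0000 ≠ 4.0415 ✗
  …
  (5.5, 5.5, 15°): r_1=4.0415, r_2=3.0000, r_3=0.5774, r_4=1.0000 — all match ✓
Only this pose fits every beam.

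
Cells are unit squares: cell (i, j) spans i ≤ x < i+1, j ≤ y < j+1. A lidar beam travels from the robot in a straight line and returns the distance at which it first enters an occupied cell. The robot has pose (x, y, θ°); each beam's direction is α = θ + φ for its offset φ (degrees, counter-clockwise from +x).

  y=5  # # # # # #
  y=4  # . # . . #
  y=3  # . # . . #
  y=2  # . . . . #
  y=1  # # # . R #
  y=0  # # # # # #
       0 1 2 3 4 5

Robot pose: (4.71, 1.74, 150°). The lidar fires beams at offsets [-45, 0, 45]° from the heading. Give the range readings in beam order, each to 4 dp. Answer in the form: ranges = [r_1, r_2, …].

ranges = [3.3750, 2.5200, 1.7703]

beam 1: φ=-45°, α=105°
  d=(-0.2588,0.9659)  start (4,1)  tX=2.7432 tY=0.2692  stride 1/|dx|=3.8637 1/|dy|=1.0353
    cross y-line → (4,2), t=0.2692
    cross y-line → (4,3), t=1.3044
    cross y-line → (4,4), t=2.3397
    cross x-line → (3,4), t=2.7432
    cross y-line → (3,5), t=3.3750 (wall)
  → r_1 = 3.3750
beam 2: φ=0°, α=150°
  d=(-0.8660,0.5000)  start (4,1)  tX=0.8198 tY=0.5200  stride 1/|dx|=1.1547 1/|dy|=2.0000
    cross y-line → (4,2), t=0.5200
    cross x-line → (3,2), t=0.8198
    cross x-line → (2,2), t=1.9745
    cross y-line → (2,3), t=2.5200 (wall)
  → r_2 = 2.5200
beam 3: φ=45°, α=195°
  d=(-0.9659,-0.2588)  start (4,1)  tX=0.7350 tY=2.8591  stride 1/|dx|=1.0353 1/|dy|=3.8637
    cross x-line → (3,1), t=0.7350
    cross x-line → (2,1), t=1.7703 (wall)
  → r_3 = 1.7703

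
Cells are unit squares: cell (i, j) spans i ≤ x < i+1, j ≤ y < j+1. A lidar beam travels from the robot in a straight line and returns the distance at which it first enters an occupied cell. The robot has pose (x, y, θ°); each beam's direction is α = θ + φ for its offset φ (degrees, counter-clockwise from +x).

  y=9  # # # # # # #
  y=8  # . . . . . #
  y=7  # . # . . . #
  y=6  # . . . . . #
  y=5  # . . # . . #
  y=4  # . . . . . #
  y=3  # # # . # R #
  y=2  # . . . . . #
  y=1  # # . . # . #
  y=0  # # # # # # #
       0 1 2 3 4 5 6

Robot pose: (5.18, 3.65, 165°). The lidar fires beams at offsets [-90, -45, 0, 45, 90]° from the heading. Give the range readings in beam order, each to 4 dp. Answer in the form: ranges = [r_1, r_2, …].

beam 1: φ=-90°, α=75°
  cosα=0.2588 sinα=0.9659 | (5,3) | tMaxX 3.1682 tMaxY 0.3623 | tΔX 3.8637 tΔY 1.0353
    t=0.3623 [y] (5,4)
    t=1.3976 [y] (5,5)
    t=2.4329 [y] (5,6)
    t=3.1682 [x] (6,6) — stop
  → r_1 = 3.1682
beam 2: φ=-45°, α=120°
  cosα=-0.5000 sinα=0.8660 | (5,3) | tMaxX 0.3600 tMaxY 0.4041 | tΔX 2.0000 tΔY 1.1547
    t=0.3600 [x] (4,3) — stop
  → r_2 = 0.3600
beam 3: φ=0°, α=165°
  cosα=-0.9659 sinα=0.2588 | (5,3) | tMaxX 0.1863 tMaxY 1.3523 | tΔX 1.0353 tΔY 3.8637
    t=0.1863 [x] (4,3) — stop
  → r_3 = 0.1863
beam 4: φ=45°, α=210°
  cosα=-0.8660 sinα=-0.5000 | (5,3) | tMaxX 0.2078 tMaxY 1.3000 | tΔX 1.1547 tΔY 2.0000
    t=0.2078 [x] (4,3) — stop
  → r_4 = 0.2078
beam 5: φ=90°, α=255°
  cosα=-0.2588 sinα=-0.9659 | (5,3) | tMaxX 0.6955 tMaxY 0.6729 | tΔX 3.8637 tΔY 1.0353
    t=0.6729 [y] (5,2)
    t=0.6955 [x] (4,2)
    t=1.7082 [y] (4,1) — stop
  → r_5 = 1.7082

ranges = [3.1682, 0.3600, 0.1863, 0.2078, 1.7082]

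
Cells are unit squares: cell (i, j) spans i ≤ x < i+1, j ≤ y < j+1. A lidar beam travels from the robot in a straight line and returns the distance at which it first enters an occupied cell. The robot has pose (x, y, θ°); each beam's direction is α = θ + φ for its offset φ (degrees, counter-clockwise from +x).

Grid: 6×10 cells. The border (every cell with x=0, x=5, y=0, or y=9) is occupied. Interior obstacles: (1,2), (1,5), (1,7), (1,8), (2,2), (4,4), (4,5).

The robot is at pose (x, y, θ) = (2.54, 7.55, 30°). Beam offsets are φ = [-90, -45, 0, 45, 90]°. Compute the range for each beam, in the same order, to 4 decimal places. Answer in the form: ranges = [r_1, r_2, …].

ranges = [2.9200, 2.5468, 2.8406, 1.5012, 1.0800]

beam 1: φ=-90°, α=300°
  d=(0.5000,-0.8660)  start (2,7)  tX=0.9200 tY=0.6351  stride 1/|dx|=2.0000 1/|dy|=1.1547
    cross y-line → (2,6), t=0.6351
    cross x-line → (3,6), t=0.9200
    cross y-line → (3,5), t=1.7898
    cross x-line → (4,5), t=2.9200 (wall)
  → r_1 = 2.9200
beam 2: φ=-45°, α=345°
  d=(0.9659,-0.2588)  start (2,7)  tX=0.4762 tY=2.1250  stride 1/|dx|=1.0353 1/|dy|=3.8637
    cross x-line → (3,7), t=0.4762
    cross x-line → (4,7), t=1.5115
    cross y-line → (4,6), t=2.1250
    cross x-line → (5,6), t=2.5468 (wall)
  → r_2 = 2.5468
beam 3: φ=0°, α=30°
  d=(0.8660,0.5000)  start (2,7)  tX=0.5312 tY=0.9000  stride 1/|dx|=1.1547 1/|dy|=2.0000
    cross x-line → (3,7), t=0.5312
    cross y-line → (3,8), t=0.9000
    cross x-line → (4,8), t=1.6859
    cross x-line → (5,8), t=2.8406 (wall)
  → r_3 = 2.8406
beam 4: φ=45°, α=75°
  d=(0.2588,0.9659)  start (2,7)  tX=1.7773 tY=0.4659  stride 1/|dx|=3.8637 1/|dy|=1.0353
    cross y-line → (2,8), t=0.4659
    cross y-line → (2,9), t=1.5012 (wall)
  → r_4 = 1.5012
beam 5: φ=90°, α=120°
  d=(-0.5000,0.8660)  start (2,7)  tX=1.0800 tY=0.5196  stride 1/|dx|=2.0000 1/|dy|=1.1547
    cross y-line → (2,8), t=0.5196
    cross x-line → (1,8), t=1.0800 (wall)
  → r_5 = 1.0800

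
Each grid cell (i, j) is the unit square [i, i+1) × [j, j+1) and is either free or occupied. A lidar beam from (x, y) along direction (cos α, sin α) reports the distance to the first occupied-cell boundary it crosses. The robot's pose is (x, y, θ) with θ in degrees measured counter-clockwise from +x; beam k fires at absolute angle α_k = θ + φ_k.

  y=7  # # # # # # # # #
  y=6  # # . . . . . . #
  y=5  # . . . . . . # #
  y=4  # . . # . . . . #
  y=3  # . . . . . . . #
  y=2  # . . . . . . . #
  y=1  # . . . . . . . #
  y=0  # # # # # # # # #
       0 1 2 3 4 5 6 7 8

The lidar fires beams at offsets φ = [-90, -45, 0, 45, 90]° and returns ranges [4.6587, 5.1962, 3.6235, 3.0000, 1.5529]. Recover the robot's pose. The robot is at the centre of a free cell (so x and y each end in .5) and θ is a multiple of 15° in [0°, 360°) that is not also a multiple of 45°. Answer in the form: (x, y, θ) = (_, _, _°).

Enumerate (i+0.5, j+0.5, θ) over the 39 free cells and 16 admissible headings. For each, cast all 5 beams and compare to the given ranges.
  (7.5, 2.5, 150°): beam 1 = 1.0000 ≠ 4.6587 ✗
  (2.5, 2.5, 210°): beam 1 = 3.0000 ≠ 4.6587 ✗
  (3.5, 1.5, 105°): beam 2 = 6.3509 ≠ 5.1962 ✗
  …
  (4.5, 5.5, 345°): r_1=4.6587, r_2=5.1962, r_3=3.6235, r_4=3.0000, r_5=1.5529 — all match ✓
Unique over the lattice → pose = (4.5, 5.5, 345°).

(x, y, θ) = (4.5, 5.5, 345°)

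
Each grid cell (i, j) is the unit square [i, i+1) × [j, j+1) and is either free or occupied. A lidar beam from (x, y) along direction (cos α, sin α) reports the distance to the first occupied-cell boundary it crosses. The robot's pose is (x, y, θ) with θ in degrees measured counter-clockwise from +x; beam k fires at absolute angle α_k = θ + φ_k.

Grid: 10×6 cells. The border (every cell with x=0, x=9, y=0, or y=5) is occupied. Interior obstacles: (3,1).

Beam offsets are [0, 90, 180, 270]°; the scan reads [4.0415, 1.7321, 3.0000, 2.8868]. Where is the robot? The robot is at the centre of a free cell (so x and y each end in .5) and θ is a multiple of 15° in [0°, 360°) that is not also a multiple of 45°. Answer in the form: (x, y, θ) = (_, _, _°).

(x, y, θ) = (5.5, 3.5, 330°)

Candidates: 31 free-cell centres × 16 headings = 496 poses. Raycast each; keep the one whose scan matches to 4 dp.
  (7.5, 3.5, 120°): beam 1 = 1.7321 ≠ 4.0415 ✗
  (3.5, 2.5, 75°): beam 1 = 2.5882 ≠ 4.0415 ✗
  (6.5, 1.5, 285°): beam 1 = 0.5176 ≠ 4.0415 ✗
  (1.5, 1.5, 240°): beam 1 = 0.5774 ≠ 4.0415 ✗
  (1.5, 3.5, 330°): beam 1 = 5.0000 ≠ 4.0415 ✗
  …
  (5.5, 3.5, 330°): r_1=4.0415, r_2=1.7321, r_3=3.0000, r_4=2.8868 — all match ✓
Unique over the lattice → pose = (5.5, 3.5, 330°).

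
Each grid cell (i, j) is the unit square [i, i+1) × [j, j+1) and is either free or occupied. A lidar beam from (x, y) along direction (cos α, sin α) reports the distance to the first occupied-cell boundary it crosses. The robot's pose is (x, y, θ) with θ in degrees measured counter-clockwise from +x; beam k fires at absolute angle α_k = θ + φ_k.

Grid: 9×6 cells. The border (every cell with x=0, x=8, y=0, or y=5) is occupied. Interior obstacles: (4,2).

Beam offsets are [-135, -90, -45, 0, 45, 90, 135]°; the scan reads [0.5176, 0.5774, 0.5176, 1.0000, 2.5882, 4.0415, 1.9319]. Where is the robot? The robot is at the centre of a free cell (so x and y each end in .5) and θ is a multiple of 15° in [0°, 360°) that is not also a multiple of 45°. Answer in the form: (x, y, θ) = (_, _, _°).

(x, y, θ) = (1.5, 1.5, 330°)

Enumerate (i+0.5, j+0.5, θ) over the 27 free cells and 16 admissible headings. For each, cast all 7 beams and compare to the given ranges.
  (6.5, 3.5, 60°): beam 1 = 2.5882 ≠ 0.5176 ✗
  (7.5, 2.5, 330°): beam 1 = 5.7956 ≠ 0.5176 ✗
  (1.5, 4.5, 105°): beam 1 = 3.0000 ≠ 0.5176 ✗
  …
  (1.5, 1.5, 330°): r_1=0.5176, r_2=0.5774, r_3=0.5176, r_4=1.0000, r_5=2.5882, r_6=4.0415, r_7=1.9319 — all match ✓
Only this pose fits every beam.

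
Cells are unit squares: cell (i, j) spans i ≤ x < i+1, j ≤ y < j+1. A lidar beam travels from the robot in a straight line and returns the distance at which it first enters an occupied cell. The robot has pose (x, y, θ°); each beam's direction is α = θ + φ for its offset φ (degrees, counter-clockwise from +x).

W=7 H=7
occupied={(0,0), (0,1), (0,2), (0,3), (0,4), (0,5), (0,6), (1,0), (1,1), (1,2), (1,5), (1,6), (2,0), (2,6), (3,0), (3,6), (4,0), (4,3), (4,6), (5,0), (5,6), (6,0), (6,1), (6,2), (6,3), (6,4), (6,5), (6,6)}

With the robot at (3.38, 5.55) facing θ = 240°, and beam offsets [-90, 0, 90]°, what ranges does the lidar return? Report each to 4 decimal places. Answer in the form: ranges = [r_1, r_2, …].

beam 1: φ=-90°, α=150°
  cosα=-0.8660 sinα=0.5000 | (3,5) | tMaxX 0.4388 tMaxY 0.9000 | tΔX 1.1547 tΔY 2.0000
    t=0.4388 [x] (2,5)
    t=0.9000 [y] (2,6) — stop
  → r_1 = 0.9000
beam 2: φ=0°, α=240°
  cosα=-0.5000 sinα=-0.8660 | (3,5) | tMaxX 0.7600 tMaxY 0.6351 | tΔX 2.0000 tΔY 1.1547
    t=0.6351 [y] (3,4)
    t=0.7600 [x] (2,4)
    t=1.7898 [y] (2,3)
    t=2.7600 [x] (1,3)
    t=2.9445 [y] (1,2) — stop
  → r_2 = 2.9445
beam 3: φ=90°, α=330°
  cosα=0.8660 sinα=-0.5000 | (3,5) | tMaxX 0.7159 tMaxY 1.1000 | tΔX 1.1547 tΔY 2.0000
    t=0.7159 [x] (4,5)
    t=1.1000 [y] (4,4)
    t=1.8706 [x] (5,4)
    t=3.0253 [x] (6,4) — stop
  → r_3 = 3.0253

ranges = [0.9000, 2.9445, 3.0253]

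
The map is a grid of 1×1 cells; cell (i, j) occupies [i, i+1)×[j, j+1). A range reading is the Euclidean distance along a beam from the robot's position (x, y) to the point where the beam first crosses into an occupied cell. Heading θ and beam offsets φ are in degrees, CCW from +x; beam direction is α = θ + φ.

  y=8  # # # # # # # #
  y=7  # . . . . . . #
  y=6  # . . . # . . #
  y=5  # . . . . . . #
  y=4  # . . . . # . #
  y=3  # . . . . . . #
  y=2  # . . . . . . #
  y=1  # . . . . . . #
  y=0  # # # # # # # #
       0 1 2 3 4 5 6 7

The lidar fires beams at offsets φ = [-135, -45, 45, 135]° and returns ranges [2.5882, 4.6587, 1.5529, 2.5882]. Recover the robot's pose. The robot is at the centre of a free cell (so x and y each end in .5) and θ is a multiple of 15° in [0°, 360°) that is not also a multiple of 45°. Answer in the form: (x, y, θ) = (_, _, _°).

The pose lattice has 40·16 = 640 candidates. Test each by forward raycasting.
  (6.5, 1.5, 120°): beam 1 = 0.5176 ≠ 2.5882 ✗
  (2.5, 4.5, 210°): beam 1 = 3.6235 ≠ 2.5882 ✗
  (2.5, 1.5, 60°): beam 1 = 0.5176 ≠ 2.5882 ✗
  (2.5, 5.5, 75°): beam 1 = 5.1962 ≠ 2.5882 ✗
  …
  (2.5, 3.5, 150°): r_1=2.5882, r_2=4.6587, r_3=1.5529, r_4=2.5882 — all match ✓
No second candidate reproduces the full scan.

(x, y, θ) = (2.5, 3.5, 150°)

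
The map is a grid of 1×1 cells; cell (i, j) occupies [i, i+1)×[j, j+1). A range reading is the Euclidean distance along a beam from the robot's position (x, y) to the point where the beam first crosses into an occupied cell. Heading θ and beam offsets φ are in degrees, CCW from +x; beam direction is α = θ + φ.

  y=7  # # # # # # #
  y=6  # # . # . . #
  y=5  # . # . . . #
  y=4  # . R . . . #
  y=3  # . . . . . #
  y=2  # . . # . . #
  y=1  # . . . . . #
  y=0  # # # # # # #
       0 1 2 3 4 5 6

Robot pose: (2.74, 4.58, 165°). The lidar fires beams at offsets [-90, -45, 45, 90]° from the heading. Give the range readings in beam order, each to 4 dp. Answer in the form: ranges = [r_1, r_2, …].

ranges = [0.4348, 0.4850, 2.0092, 3.7063]

beam 1: φ=-90°, α=75°
  direction (0.2588, 0.9659); cell (2,4); t to first gridline: x 1.0046, y 0.4348 (then +3.8637 / +1.0353)
    (2,5) via y @ 0.4348  # hit
  → r_1 = 0.4348
beam 2: φ=-45°, α=120°
  direction (-0.5000, 0.8660); cell (2,4); t to first gridline: x 1.4800, y 0.4850 (then +2.0000 / +1.1547)
    (2,5) via y @ 0.4850  # hit
  → r_2 = 0.4850
beam 3: φ=45°, α=210°
  direction (-0.8660, -0.5000); cell (2,4); t to first gridline: x 0.8545, y 1.1600 (then +1.1547 / +2.0000)
    (1,4) via x @ 0.8545
    (1,3) via y @ 1.1600
    (0,3) via x @ 2.0092  # hit
  → r_3 = 2.0092
beam 4: φ=90°, α=255°
  direction (-0.2588, -0.9659); cell (2,4); t to first gridline: x 2.8591, y 0.6005 (then +3.8637 / +1.0353)
    (2,3) via y @ 0.6005
    (2,2) via y @ 1.6357
    (2,1) via y @ 2.6710
    (1,1) via x @ 2.8591
    (1,0) via y @ 3.7063  # hit
  → r_4 = 3.7063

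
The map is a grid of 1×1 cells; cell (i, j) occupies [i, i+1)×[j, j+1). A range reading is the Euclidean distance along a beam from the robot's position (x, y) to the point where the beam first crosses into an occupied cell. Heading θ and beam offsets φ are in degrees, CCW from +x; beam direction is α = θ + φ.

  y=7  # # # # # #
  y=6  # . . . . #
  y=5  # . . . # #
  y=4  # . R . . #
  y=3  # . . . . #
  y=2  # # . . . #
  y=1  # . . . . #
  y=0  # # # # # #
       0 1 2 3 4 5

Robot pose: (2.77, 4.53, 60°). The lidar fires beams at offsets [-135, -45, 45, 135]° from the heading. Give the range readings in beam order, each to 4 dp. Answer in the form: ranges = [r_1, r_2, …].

beam 1: φ=-135°, α=285°
  direction (0.2588, -0.9659); cell (2,4); t to first gridline: x 0.8887, y 0.5487 (then +3.8637 / +1.0353)
    (2,3) via y @ 0.5487
    (3,3) via x @ 0.8887
    (3,2) via y @ 1.5840
    (3,1) via y @ 2.6192
    (3,0) via y @ 3.6545  # hit
  → r_1 = 3.6545
beam 2: φ=-45°, α=15°
  direction (0.9659, 0.2588); cell (2,4); t to first gridline: x 0.2381, y 1.8159 (then +1.0353 / +3.8637)
    (3,4) via x @ 0.2381
    (4,4) via x @ 1.2734
    (4,5) via y @ 1.8159  # hit
  → r_2 = 1.8159
beam 3: φ=45°, α=105°
  direction (-0.2588, 0.9659); cell (2,4); t to first gridline: x 2.9751, y 0.4866 (then +3.8637 / +1.0353)
    (2,5) via y @ 0.4866
    (2,6) via y @ 1.5219
    (2,7) via y @ 2.5571  # hit
  → r_3 = 2.5571
beam 4: φ=135°, α=195°
  direction (-0.9659, -0.2588); cell (2,4); t to first gridline: x 0.7972, y 2.0478 (then +1.0353 / +3.8637)
    (1,4) via x @ 0.7972
    (0,4) via x @ 1.8324  # hit
  → r_4 = 1.8324

ranges = [3.6545, 1.8159, 2.5571, 1.8324]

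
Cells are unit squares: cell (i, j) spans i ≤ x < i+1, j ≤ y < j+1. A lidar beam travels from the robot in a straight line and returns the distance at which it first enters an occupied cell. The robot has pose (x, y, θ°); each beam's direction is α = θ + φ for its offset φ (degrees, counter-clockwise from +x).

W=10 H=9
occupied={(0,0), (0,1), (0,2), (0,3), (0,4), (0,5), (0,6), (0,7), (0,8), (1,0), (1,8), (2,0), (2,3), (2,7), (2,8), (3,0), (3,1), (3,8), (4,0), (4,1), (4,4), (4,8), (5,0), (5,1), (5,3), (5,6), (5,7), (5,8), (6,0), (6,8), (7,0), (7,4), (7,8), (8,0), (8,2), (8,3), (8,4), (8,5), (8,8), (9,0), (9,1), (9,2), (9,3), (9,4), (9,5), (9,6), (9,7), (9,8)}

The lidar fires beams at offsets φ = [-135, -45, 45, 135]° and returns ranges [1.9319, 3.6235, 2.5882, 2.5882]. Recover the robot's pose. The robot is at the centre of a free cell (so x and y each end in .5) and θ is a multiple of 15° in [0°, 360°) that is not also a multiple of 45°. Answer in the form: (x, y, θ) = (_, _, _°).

Candidates: 42 free-cell centres × 16 headings = 672 poses. Raycast each; keep the one whose scan matches to 4 dp.
  (5.5, 4.5, 165°): beam 1 = 2.8868 ≠ 1.9319 ✗
  (2.5, 1.5, 255°): beam 1 = 3.0000 ≠ 1.9319 ✗
  (1.5, 3.5, 105°): beam 1 = 0.5774 ≠ 1.9319 ✗
  …
  (3.5, 5.5, 30°): r_1=1.9319, r_2=3.6235, r_3=2.5882, r_4=2.5882 — all match ✓
No second candidate reproduces the full scan.

(x, y, θ) = (3.5, 5.5, 30°)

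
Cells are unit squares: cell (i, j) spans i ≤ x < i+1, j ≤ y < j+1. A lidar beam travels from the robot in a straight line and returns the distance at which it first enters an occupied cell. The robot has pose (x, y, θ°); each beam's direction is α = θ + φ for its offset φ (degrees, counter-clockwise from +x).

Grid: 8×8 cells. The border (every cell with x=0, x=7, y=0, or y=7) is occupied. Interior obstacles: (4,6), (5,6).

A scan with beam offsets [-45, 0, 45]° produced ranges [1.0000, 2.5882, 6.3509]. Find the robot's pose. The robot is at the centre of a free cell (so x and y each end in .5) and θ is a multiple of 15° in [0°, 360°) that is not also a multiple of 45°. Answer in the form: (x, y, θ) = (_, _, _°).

(x, y, θ) = (6.5, 3.5, 105°)

The pose lattice has 34·16 = 544 candidates. Test each by forward raycasting.
  (2.5, 4.5, 30°): beam 1 = 4.6587 ≠ 1.0000 ✗
  (4.5, 3.5, 120°): beam 1 = 2.5882 ≠ 1.0000 ✗
  (3.5, 1.5, 105°): beam 1 = 6.3509 ≠ 1.0000 ✗
  …
  (6.5, 3.5, 105°): r_1=1.0000, r_2=2.5882, r_3=6.3509 — all match ✓
Unique over the lattice → pose = (6.5, 3.5, 105°).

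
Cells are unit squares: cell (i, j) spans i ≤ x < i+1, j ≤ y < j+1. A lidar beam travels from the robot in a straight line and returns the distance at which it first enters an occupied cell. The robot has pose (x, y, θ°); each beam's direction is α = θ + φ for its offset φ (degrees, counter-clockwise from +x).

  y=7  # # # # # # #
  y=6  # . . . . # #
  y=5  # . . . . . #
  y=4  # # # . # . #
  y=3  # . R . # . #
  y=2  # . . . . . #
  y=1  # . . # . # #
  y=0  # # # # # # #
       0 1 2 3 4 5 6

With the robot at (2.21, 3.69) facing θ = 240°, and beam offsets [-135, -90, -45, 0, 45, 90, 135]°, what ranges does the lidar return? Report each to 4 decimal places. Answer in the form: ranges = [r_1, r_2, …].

beam 1: φ=-135°, α=105°
  direction (-0.2588, 0.9659); cell (2,3); t to first gridline: x 0.8114, y 0.3209 (then +3.8637 / +1.0353)
    (2,4) via y @ 0.3209  # hit
  → r_1 = 0.3209
beam 2: φ=-90°, α=150°
  direction (-0.8660, 0.5000); cell (2,3); t to first gridline: x 0.2425, y 0.6200 (then +1.1547 / +2.0000)
    (1,3) via x @ 0.2425
    (1,4) via y @ 0.6200  # hit
  → r_2 = 0.6200
beam 3: φ=-45°, α=195°
  direction (-0.9659, -0.2588); cell (2,3); t to first gridline: x 0.2174, y 2.6660 (then +1.0353 / +3.8637)
    (1,3) via x @ 0.2174
    (0,3) via x @ 1.2527  # hit
  → r_3 = 1.2527
beam 4: φ=0°, α=240°
  direction (-0.5000, -0.8660); cell (2,3); t to first gridline: x 0.4200, y 0.7967 (then +2.0000 / +1.1547)
    (1,3) via x @ 0.4200
    (1,2) via y @ 0.7967
    (1,1) via y @ 1.9514
    (0,1) via x @ 2.4200  # hit
  → r_4 = 2.4200
beam 5: φ=45°, α=285°
  direction (0.2588, -0.9659); cell (2,3); t to first gridline: x 3.0523, y 0.7143 (then +3.8637 / +1.0353)
    (2,2) via y @ 0.7143
    (2,1) via y @ 1.7496
    (2,0) via y @ 2.7849  # hit
  → r_5 = 2.7849
beam 6: φ=90°, α=330°
  direction (0.8660, -0.5000); cell (2,3); t to first gridline: x 0.9122, y 1.3800 (then +1.1547 / +2.0000)
    (3,3) via x @ 0.9122
    (3,2) via y @ 1.3800
    (4,2) via x @ 2.0669
    (5,2) via x @ 3.2216
    (5,1) via y @ 3.3800  # hit
  → r_6 = 3.3800
beam 7: φ=135°, α=15°
  direction (0.9659, 0.2588); cell (2,3); t to first gridline: x 0.8179, y 1.1977 (then +1.0353 / +3.8637)
    (3,3) via x @ 0.8179
    (3,4) via y @ 1.1977
    (4,4) via x @ 1.8531  # hit
  → r_7 = 1.8531

ranges = [0.3209, 0.6200, 1.2527, 2.4200, 2.7849, 3.3800, 1.8531]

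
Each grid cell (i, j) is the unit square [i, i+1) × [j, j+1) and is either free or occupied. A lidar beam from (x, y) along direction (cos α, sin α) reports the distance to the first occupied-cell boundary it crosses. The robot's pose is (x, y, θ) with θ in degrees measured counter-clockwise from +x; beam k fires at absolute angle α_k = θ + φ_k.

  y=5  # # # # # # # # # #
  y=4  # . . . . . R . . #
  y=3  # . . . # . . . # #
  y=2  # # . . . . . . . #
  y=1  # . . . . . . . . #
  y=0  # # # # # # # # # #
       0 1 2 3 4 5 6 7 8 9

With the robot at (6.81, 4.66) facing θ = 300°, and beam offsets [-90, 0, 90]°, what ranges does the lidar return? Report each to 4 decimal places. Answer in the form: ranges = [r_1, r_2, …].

beam 1: φ=-90°, α=210°
  direction (-0.8660, -0.5000); cell (6,4); t to first gridline: x 0.9353, y 1.3200 (then +1.1547 / +2.0000)
    (5,4) via x @ 0.9353
    (5,3) via y @ 1.3200
    (4,3) via x @ 2.0900  # hit
  → r_1 = 2.0900
beam 2: φ=0°, α=300°
  direction (0.5000, -0.8660); cell (6,4); t to first gridline: x 0.3800, y 0.7621 (then +2.0000 / +1.1547)
    (7,4) via x @ 0.3800
    (7,3) via y @ 0.7621
    (7,2) via y @ 1.9168
    (8,2) via x @ 2.3800
    (8,1) via y @ 3.0715
    (8,0) via y @ 4.2262  # hit
  → r_2 = 4.2262
beam 3: φ=90°, α=30°
  direction (0.8660, 0.5000); cell (6,4); t to first gridline: x 0.2194, y 0.6800 (then +1.1547 / +2.0000)
    (7,4) via x @ 0.2194
    (7,5) via y @ 0.6800  # hit
  → r_3 = 0.6800

ranges = [2.0900, 4.2262, 0.6800]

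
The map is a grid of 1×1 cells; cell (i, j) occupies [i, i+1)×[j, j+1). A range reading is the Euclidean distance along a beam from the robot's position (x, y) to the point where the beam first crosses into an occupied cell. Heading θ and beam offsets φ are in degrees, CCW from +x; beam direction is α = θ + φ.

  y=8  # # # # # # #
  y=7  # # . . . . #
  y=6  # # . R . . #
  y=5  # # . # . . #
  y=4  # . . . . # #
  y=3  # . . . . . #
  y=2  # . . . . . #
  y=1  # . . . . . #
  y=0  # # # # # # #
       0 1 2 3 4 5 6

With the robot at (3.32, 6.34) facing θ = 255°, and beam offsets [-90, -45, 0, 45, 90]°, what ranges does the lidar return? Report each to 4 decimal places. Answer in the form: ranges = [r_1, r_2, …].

ranges = [1.3666, 1.5242, 0.3520, 0.3926, 2.7745]

beam 1: φ=-90°, α=165°
  dir = (cos 165°, sin 165°) = (-0.9659, 0.2588); from cell (3,6)
  next x-line at t=0.3313, next y-line at t=2.5500; Δt_x=1.0353, Δt_y=3.8637
    x: enter (2,6) at t=0.3313
    x: enter (1,6) at t=1.3666 ← occupied
  → r_1 = 1.3666
beam 2: φ=-45°, α=210°
  dir = (cos 210°, sin 210°) = (-0.8660, -0.5000); from cell (3,6)
  next x-line at t=0.3695, next y-line at t=0.6800; Δt_x=1.1547, Δt_y=2.0000
    x: enter (2,6) at t=0.3695
    y: enter (2,5) at t=0.6800
    x: enter (1,5) at t=1.5242 ← occupied
  → r_2 = 1.5242
beam 3: φ=0°, α=255°
  dir = (cos 255°, sin 255°) = (-0.2588, -0.9659); from cell (3,6)
  next x-line at t=1.2364, next y-line at t=0.3520; Δt_x=3.8637, Δt_y=1.0353
    y: enter (3,5) at t=0.3520 ← occupied
  → r_3 = 0.3520
beam 4: φ=45°, α=300°
  dir = (cos 300°, sin 300°) = (0.5000, -0.8660); from cell (3,6)
  next x-line at t=1.3600, next y-line at t=0.3926; Δt_x=2.0000, Δt_y=1.1547
    y: enter (3,5) at t=0.3926 ← occupied
  → r_4 = 0.3926
beam 5: φ=90°, α=345°
  dir = (cos 345°, sin 345°) = (0.9659, -0.2588); from cell (3,6)
  next x-line at t=0.7040, next y-line at t=1.3137; Δt_x=1.0353, Δt_y=3.8637
    x: enter (4,6) at t=0.7040
    y: enter (4,5) at t=1.3137
    x: enter (5,5) at t=1.7393
    x: enter (6,5) at t=2.7745 ← occupied
  → r_5 = 2.7745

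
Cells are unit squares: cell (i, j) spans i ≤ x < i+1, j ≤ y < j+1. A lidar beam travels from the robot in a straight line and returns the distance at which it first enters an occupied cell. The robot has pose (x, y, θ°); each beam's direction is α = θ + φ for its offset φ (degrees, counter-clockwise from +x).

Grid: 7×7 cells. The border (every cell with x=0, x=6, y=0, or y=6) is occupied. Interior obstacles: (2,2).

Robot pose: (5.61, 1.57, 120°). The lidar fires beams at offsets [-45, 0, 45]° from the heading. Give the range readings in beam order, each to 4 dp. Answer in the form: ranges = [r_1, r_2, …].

ranges = [1.5068, 5.1153, 2.7021]

beam 1: φ=-45°, α=75°
  d=(0.2588,0.9659)  start (5,1)  tX=1.5068 tY=0.4452  stride 1/|dx|=3.8637 1/|dy|=1.0353
    cross y-line → (5,2), t=0.4452
    cross y-line → (5,3), t=1.4804
    cross x-line → (6,3), t=1.5068 (wall)
  → r_1 = 1.5068
beam 2: φ=0°, α=120°
  d=(-0.5000,0.8660)  start (5,1)  tX=1.2200 tY=0.4965  stride 1/|dx|=2.0000 1/|dy|=1.1547
    cross y-line → (5,2), t=0.4965
    cross x-line → (4,2), t=1.2200
    cross y-line → (4,3), t=1.6512
    cross y-line → (4,4), t=2.8059
    cross x-line → (3,4), t=3.2200
    cross y-line → (3,5), t=3.9606
    cross y-line → (3,6), t=5.1153 (wall)
  → r_2 = 5.1153
beam 3: φ=45°, α=165°
  d=(-0.9659,0.2588)  start (5,1)  tX=0.6315 tY=1.6614  stride 1/|dx|=1.0353 1/|dy|=3.8637
    cross x-line → (4,1), t=0.6315
    cross y-line → (4,2), t=1.6614
    cross x-line → (3,2), t=1.6668
    cross x-line → (2,2), t=2.7021 (wall)
  → r_3 = 2.7021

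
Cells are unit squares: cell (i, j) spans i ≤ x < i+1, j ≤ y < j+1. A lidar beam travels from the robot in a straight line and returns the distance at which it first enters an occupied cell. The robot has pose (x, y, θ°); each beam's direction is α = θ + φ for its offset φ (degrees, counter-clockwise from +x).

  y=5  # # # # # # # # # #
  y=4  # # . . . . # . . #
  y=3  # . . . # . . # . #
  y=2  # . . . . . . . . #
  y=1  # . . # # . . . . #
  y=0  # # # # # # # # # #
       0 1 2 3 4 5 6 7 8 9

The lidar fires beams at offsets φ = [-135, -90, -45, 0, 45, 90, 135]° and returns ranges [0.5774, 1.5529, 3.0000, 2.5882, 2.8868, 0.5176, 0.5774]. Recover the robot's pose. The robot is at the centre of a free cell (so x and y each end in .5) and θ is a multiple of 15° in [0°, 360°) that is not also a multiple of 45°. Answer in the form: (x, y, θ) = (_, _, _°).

(x, y, θ) = (6.5, 3.5, 255°)

Enumerate (i+0.5, j+0.5, θ) over the 26 free cells and 16 admissible headings. For each, cast all 7 beams and compare to the given ranges.
  (2.5, 4.5, 255°): beam 2 = 0.5176 ≠ 1.5529 ✗
  (6.5, 2.5, 105°): beam 1 = 2.8868 ≠ 0.5774 ✗
  (7.5, 1.5, 30°): beam 1 = 0.5176 ≠ 0.5774 ✗
  (1.5, 1.5, 30°): beam 1 = 0.5176 ≠ 0.5774 ✗
  (2.5, 3.5, 15°): beam 1 = 2.8868 ≠ 0.5774 ✗
  …
  (6.5, 3.5, 255°): r_1=0.5774, r_2=1.5529, r_3=3.0000, r_4=2.5882, r_5=2.8868, r_6=0.5176, r_7=0.5774 — all match ✓
Only this pose fits every beam.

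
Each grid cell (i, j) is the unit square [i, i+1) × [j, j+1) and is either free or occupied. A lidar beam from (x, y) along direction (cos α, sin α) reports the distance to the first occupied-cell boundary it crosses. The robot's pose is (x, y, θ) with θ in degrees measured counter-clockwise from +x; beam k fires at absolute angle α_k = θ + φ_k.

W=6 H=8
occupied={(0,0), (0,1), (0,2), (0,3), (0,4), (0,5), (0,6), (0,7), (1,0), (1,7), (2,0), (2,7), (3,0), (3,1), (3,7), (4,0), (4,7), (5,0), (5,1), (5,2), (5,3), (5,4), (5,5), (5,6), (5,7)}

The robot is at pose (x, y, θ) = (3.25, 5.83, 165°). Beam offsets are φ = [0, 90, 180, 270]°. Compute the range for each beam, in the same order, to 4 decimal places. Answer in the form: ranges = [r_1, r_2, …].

ranges = [2.3294, 5.0004, 1.8117, 1.2113]

beam 1: φ=0°, α=165°
  cosα=-0.9659 sinα=0.2588 | (3,5) | tMaxX 0.2588 tMaxY 0.6568 | tΔX 1.0353 tΔY 3.8637
    t=0.2588 [x] (2,5)
    t=0.6568 [y] (2,6)
    t=1.2941 [x] (1,6)
    t=2.3294 [x] (0,6) — stop
  → r_1 = 2.3294
beam 2: φ=90°, α=255°
  cosα=-0.2588 sinα=-0.9659 | (3,5) | tMaxX 0.9659 tMaxY 0.8593 | tΔX 3.8637 tΔY 1.0353
    t=0.8593 [y] (3,4)
    t=0.9659 [x] (2,4)
    t=1.8946 [y] (2,3)
    t=2.9298 [y] (2,2)
    t=3.9651 [y] (2,1)
    t=4.8296 [x] (1,1)
    t=5.0004 [y] (1,0) — stop
  → r_2 = 5.0004
beam 3: φ=180°, α=345°
  cosα=0.9659 sinα=-0.2588 | (3,5) | tMaxX 0.7765 tMaxY 3.2069 | tΔX 1.0353 tΔY 3.8637
    t=0.7765 [x] (4,5)
    t=1.8117 [x] (5,5) — stop
  → r_3 = 1.8117
beam 4: φ=270°, α=75°
  cosα=0.2588 sinα=0.9659 | (3,5) | tMaxX 2.8978 tMaxY 0.1760 | tΔX 3.8637 tΔY 1.0353
    t=0.1760 [y] (3,6)
    t=1.2113 [y] (3,7) — stop
  → r_4 = 1.2113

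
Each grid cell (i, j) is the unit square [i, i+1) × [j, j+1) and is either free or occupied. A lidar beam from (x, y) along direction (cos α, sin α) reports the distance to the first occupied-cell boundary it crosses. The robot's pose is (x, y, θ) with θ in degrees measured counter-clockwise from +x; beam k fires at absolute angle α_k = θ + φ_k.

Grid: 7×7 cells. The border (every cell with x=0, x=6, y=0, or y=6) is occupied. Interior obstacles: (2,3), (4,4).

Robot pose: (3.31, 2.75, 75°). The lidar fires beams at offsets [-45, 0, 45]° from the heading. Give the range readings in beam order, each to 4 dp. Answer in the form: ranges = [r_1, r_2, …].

ranges = [3.1061, 3.3646, 0.6200]

beam 1: φ=-45°, α=30°
  d=(0.8660,0.5000)  start (3,2)  tX=0.7967 tY=0.5000  stride 1/|dx|=1.1547 1/|dy|=2.0000
    cross y-line → (3,3), t=0.5000
    cross x-line → (4,3), t=0.7967
    cross x-line → (5,3), t=1.9514
    cross y-line → (5,4), t=2.5000
    cross x-line → (6,4), t=3.1061 (wall)
  → r_1 = 3.1061
beam 2: φ=0°, α=75°
  d=(0.2588,0.9659)  start (3,2)  tX=2.6660 tY=0.2588  stride 1/|dx|=3.8637 1/|dy|=1.0353
    cross y-line → (3,3), t=0.2588
    cross y-line → (3,4), t=1.2941
    cross y-line → (3,5), t=2.3294
    cross x-line → (4,5), t=2.6660
    cross y-line → (4,6), t=3.3646 (wall)
  → r_2 = 3.3646
beam 3: φ=45°, α=120°
  d=(-0.5000,0.8660)  start (3,2)  tX=0.6200 tY=0.2887  stride 1/|dx|=2.0000 1/|dy|=1.1547
    cross y-line → (3,3), t=0.2887
    cross x-line → (2,3), t=0.6200 (wall)
  → r_3 = 0.6200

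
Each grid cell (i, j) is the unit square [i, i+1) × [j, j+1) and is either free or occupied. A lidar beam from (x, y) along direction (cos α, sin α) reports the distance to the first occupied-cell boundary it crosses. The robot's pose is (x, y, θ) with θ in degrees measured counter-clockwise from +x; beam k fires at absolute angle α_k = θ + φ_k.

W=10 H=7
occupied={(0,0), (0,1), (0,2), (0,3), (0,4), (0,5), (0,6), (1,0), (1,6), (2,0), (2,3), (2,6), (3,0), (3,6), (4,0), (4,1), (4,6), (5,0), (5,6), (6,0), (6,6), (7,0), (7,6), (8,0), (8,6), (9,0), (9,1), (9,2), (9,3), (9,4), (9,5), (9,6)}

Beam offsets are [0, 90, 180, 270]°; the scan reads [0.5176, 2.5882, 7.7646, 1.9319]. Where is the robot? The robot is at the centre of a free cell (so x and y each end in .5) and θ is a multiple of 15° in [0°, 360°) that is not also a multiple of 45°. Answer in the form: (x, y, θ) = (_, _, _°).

(x, y, θ) = (8.5, 3.5, 15°)

Enumerate (i+0.5, j+0.5, θ) over the 38 free cells and 16 admissible headings. For each, cast all 4 beams and compare to the given ranges.
  (6.5, 2.5, 240°): beam 1 = 1.7321 ≠ 0.5176 ✗
  (7.5, 1.5, 330°): beam 1 = 1.0000 ≠ 0.5176 ✗
  (5.5, 1.5, 150°): beam 1 = 0.5774 ≠ 0.5176 ✗
  (3.5, 1.5, 210°): beam 1 = 1.0000 ≠ 0.5176 ✗
  …
  (8.5, 3.5, 15°): r_1=0.5176, r_2=2.5882, r_3=7.7646, r_4=1.9319 — all match ✓
Unique over the lattice → pose = (8.5, 3.5, 15°).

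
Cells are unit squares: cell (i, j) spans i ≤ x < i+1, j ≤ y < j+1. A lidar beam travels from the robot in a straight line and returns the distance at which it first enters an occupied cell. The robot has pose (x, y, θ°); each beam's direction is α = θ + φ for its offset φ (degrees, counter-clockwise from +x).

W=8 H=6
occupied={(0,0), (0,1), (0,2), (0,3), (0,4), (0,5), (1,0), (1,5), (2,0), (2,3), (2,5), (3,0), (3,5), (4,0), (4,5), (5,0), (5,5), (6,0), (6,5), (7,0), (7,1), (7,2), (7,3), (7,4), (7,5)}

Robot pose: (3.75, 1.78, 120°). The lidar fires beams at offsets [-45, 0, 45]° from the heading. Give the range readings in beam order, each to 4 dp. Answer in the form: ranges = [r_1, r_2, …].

ranges = [3.3336, 1.5000, 2.8470]

beam 1: φ=-45°, α=75°
  dir = (cos 75°, sin 75°) = (0.2588, 0.9659); from cell (3,1)
  next x-line at t=0.9659, next y-line at t=0.2278; Δt_x=3.8637, Δt_y=1.0353
    y: enter (3,2) at t=0.2278
    x: enter (4,2) at t=0.9659
    y: enter (4,3) at t=1.2630
    y: enter (4,4) at t=2.2983
    y: enter (4,5) at t=3.3336 ← occupied
  → r_1 = 3.3336
beam 2: φ=0°, α=120°
  dir = (cos 120°, sin 120°) = (-0.5000, 0.8660); from cell (3,1)
  next x-line at t=1.5000, next y-line at t=0.2540; Δt_x=2.0000, Δt_y=1.1547
    y: enter (3,2) at t=0.2540
    y: enter (3,3) at t=1.4087
    x: enter (2,3) at t=1.5000 ← occupied
  → r_2 = 1.5000
beam 3: φ=45°, α=165°
  dir = (cos 165°, sin 165°) = (-0.9659, 0.2588); from cell (3,1)
  next x-line at t=0.7765, next y-line at t=0.8500; Δt_x=1.0353, Δt_y=3.8637
    x: enter (2,1) at t=0.7765
    y: enter (2,2) at t=0.8500
    x: enter (1,2) at t=1.8117
    x: enter (0,2) at t=2.8470 ← occupied
  → r_3 = 2.8470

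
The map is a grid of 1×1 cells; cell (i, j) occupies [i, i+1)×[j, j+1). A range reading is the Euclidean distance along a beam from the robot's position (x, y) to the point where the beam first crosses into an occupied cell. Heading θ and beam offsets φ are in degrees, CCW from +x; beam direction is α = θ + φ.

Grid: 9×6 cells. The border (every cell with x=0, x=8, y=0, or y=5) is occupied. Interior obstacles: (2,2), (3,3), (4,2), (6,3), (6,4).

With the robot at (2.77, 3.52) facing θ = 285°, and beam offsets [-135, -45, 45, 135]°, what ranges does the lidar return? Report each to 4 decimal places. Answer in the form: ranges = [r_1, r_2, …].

ranges = [2.0438, 0.6004, 0.2656, 0.4600]

beam 1: φ=-135°, α=150°
  dir = (cos 150°, sin 150°) = (-0.8660, 0.5000); from cell (2,3)
  next x-line at t=0.8891, next y-line at t=0.9600; Δt_x=1.1547, Δt_y=2.0000
    x: enter (1,3) at t=0.8891
    y: enter (1,4) at t=0.9600
    x: enter (0,4) at t=2.0438 ← occupied
  → r_1 = 2.0438
beam 2: φ=-45°, α=240°
  dir = (cos 240°, sin 240°) = (-0.5000, -0.8660); from cell (2,3)
  next x-line at t=1.5400, next y-line at t=0.6004; Δt_x=2.0000, Δt_y=1.1547
    y: enter (2,2) at t=0.6004 ← occupied
  → r_2 = 0.6004
beam 3: φ=45°, α=330°
  dir = (cos 330°, sin 330°) = (0.8660, -0.5000); from cell (2,3)
  next x-line at t=0.2656, next y-line at t=1.0400; Δt_x=1.1547, Δt_y=2.0000
    x: enter (3,3) at t=0.2656 ← occupied
  → r_3 = 0.2656
beam 4: φ=135°, α=60°
  dir = (cos 60°, sin 60°) = (0.5000, 0.8660); from cell (2,3)
  next x-line at t=0.4600, next y-line at t=0.5543; Δt_x=2.0000, Δt_y=1.1547
    x: enter (3,3) at t=0.4600 ← occupied
  → r_4 = 0.4600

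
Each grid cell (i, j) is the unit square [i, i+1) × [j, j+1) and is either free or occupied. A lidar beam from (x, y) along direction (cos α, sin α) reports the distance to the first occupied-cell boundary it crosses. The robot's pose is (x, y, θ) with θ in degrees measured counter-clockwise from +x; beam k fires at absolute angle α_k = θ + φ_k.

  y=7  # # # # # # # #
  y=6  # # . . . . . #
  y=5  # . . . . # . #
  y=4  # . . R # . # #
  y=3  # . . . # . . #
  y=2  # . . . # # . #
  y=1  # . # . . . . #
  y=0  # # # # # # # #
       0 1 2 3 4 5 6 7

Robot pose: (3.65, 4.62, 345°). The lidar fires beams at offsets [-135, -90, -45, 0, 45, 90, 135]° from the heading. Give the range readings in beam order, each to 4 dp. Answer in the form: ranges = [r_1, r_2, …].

ranges = [3.0600, 2.7124, 0.7000, 0.3623, 0.4041, 2.4640, 2.7482]

beam 1: φ=-135°, α=210°
  cosα=-0.8660 sinα=-0.5000 | (3,4) | tMaxX 0.7506 tMaxY 1.2400 | tΔX 1.1547 tΔY 2.0000
    t=0.7506 [x] (2,4)
    t=1.2400 [y] (2,3)
    t=1.9053 [x] (1,3)
    t=3.0600 [x] (0,3) — stop
  → r_1 = 3.0600
beam 2: φ=-90°, α=255°
  cosα=-0.2588 sinα=-0.9659 | (3,4) | tMaxX 2.5114 tMaxY 0.6419 | tΔX 3.8637 tΔY 1.0353
    t=0.6419 [y] (3,3)
    t=1.6771 [y] (3,2)
    t=2.5114 [x] (2,2)
    t=2.7124 [y] (2,1) — stop
  → r_2 = 2.7124
beam 3: φ=-45°, α=300°
  cosα=0.5000 sinα=-0.8660 | (3,4) | tMaxX 0.7000 tMaxY 0.7159 | tΔX 2.0000 tΔY 1.1547
    t=0.7000 [x] (4,4) — stop
  → r_3 = 0.7000
beam 4: φ=0°, α=345°
  cosα=0.9659 sinα=-0.2588 | (3,4) | tMaxX 0.3623 tMaxY 2.3955 | tΔX 1.0353 tΔY 3.8637
    t=0.3623 [x] (4,4) — stop
  → r_4 = 0.3623
beam 5: φ=45°, α=30°
  cosα=0.8660 sinα=0.5000 | (3,4) | tMaxX 0.4041 tMaxY 0.7600 | tΔX 1.1547 tΔY 2.0000
    t=0.4041 [x] (4,4) — stop
  → r_5 = 0.4041
beam 6: φ=90°, α=75°
  cosα=0.2588 sinα=0.9659 | (3,4) | tMaxX 1.3523 tMaxY 0.3934 | tΔX 3.8637 tΔY 1.0353
    t=0.3934 [y] (3,5)
    t=1.3523 [x] (4,5)
    t=1.4287 [y] (4,6)
    t=2.4640 [y] (4,7) — stop
  → r_6 = 2.4640
beam 7: φ=135°, α=120°
  cosα=-0.5000 sinα=0.8660 | (3,4) | tMaxX 1.3000 tMaxY 0.4388 | tΔX 2.0000 tΔY 1.1547
    t=0.4388 [y] (3,5)
    t=1.3000 [x] (2,5)
    t=1.5935 [y] (2,6)
    t=2.7482 [y] (2,7) — stop
  → r_7 = 2.7482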